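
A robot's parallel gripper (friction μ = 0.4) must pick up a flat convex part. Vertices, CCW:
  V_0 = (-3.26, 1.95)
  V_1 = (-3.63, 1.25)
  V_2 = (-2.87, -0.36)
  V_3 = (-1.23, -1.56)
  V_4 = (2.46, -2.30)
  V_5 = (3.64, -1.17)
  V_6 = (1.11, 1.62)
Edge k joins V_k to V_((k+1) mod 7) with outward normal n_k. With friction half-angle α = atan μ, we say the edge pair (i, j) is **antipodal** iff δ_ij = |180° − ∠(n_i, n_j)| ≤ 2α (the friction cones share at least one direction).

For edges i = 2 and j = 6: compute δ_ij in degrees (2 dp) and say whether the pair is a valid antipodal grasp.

α = atan 0.4 = 21.80°;  2α = 43.60°
edge 2: e_2 = (+1.64, -1.20);  n_2 = (-0.5905, -0.8070)
edge 6: e_6 = (-4.37, +0.33);  n_6 = (+0.0753, +0.9972)
∠(n_2, n_6) = 148.13°
δ = |180° − 148.13°| = 31.87°
31.87° ≤ 2α = 43.60°  →  valid

δ = 31.87°, valid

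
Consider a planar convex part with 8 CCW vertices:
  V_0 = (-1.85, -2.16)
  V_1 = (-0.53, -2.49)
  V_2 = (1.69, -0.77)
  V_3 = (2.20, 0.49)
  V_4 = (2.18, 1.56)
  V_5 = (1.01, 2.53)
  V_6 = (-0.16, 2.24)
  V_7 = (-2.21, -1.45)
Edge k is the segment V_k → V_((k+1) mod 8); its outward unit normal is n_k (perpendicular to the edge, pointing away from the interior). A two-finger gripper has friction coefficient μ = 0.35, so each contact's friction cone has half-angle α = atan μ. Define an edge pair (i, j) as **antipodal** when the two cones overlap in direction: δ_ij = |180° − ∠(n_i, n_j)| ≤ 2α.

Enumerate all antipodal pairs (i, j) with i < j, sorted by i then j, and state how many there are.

α = atan 0.35 = 19.29°;  2α = 38.58°
n_0 = (-0.2425, -0.9701)
n_1 = (+0.6125, -0.7905)
n_2 = (+0.9269, -0.3752)
n_3 = (+0.9998, +0.0187)
n_4 = (+0.6382, +0.7698)
n_5 = (-0.2406, +0.9706)
n_6 = (-0.8742, +0.4856)
n_7 = (-0.8919, -0.4522)
  (0,1): δ = 128.20°  ·
  (0,2): δ = 98.00°  ·
  (0,3): δ = 74.89°  ·
  (0,4): δ = 25.62°  ✓
  (0,5): δ = 27.96°  ✓
  (0,6): δ = 74.98°  ·
  (0,7): δ = 130.92°  ·
  (1,2): δ = 149.80°  ·
  (1,3): δ = 126.70°  ·
  (1,4): δ = 77.43°  ·
  (1,5): δ = 23.85°  ✓
  (1,6): δ = 23.18°  ✓
  (1,7): δ = 79.12°  ·
  (2,3): δ = 156.89°  ·
  (2,4): δ = 107.62°  ·
  (2,5): δ = 54.04°  ·
  (2,6): δ = 7.02°  ✓
  (2,7): δ = 48.92°  ·
  (3,4): δ = 130.73°  ·
  (3,5): δ = 77.15°  ·
  (3,6): δ = 30.13°  ✓
  (3,7): δ = 25.82°  ✓
  (4,5): δ = 126.42°  ·
  (4,6): δ = 79.39°  ·
  (4,7): δ = 23.45°  ✓
  (5,6): δ = 132.98°  ·
  (5,7): δ = 77.03°  ·
  (6,7): δ = 124.06°  ·
antipodal pairs: 8

count = 8; pairs: (0,4), (0,5), (1,5), (1,6), (2,6), (3,6), (3,7), (4,7)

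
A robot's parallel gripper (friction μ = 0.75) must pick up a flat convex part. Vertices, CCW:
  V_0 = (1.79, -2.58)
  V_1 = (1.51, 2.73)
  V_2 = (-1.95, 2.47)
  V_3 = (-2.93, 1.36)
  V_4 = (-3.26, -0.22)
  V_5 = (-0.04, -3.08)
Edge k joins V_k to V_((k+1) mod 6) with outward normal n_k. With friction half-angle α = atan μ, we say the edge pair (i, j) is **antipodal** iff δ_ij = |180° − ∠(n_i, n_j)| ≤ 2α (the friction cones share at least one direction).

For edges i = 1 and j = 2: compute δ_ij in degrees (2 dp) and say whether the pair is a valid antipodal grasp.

δ = 135.74°, invalid

α = atan 0.75 = 36.87°;  2α = 73.74°
edge 1: e_1 = (-3.46, -0.26);  n_1 = (-0.0749, +0.9972)
edge 2: e_2 = (-0.98, -1.11);  n_2 = (-0.7496, +0.6618)
∠(n_1, n_2) = 44.26°
δ = |180° − 44.26°| = 135.74°
135.74° > 2α = 73.74°  →  invalid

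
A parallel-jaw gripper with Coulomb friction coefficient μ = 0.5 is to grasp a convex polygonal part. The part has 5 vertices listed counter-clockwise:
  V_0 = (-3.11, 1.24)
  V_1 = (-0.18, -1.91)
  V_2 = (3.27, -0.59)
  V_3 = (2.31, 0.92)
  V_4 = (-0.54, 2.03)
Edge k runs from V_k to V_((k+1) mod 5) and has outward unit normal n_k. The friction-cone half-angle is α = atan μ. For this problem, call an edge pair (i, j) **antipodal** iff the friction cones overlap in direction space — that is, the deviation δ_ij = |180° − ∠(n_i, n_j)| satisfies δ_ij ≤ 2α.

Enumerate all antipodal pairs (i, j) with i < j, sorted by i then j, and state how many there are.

count = 4; pairs: (0,2), (0,3), (1,3), (1,4)

α = atan 0.5 = 26.57°;  2α = 53.13°
n_0 = (-0.7322, -0.6811)
n_1 = (+0.3573, -0.9340)
n_2 = (+0.8439, +0.5365)
n_3 = (+0.3629, +0.9318)
n_4 = (-0.2938, +0.9559)
  (0,1): δ = 111.99°  ·
  (0,2): δ = 10.48°  ✓
  (0,3): δ = 25.79°  ✓
  (0,4): δ = 64.16°  ·
  (1,2): δ = 78.49°  ·
  (1,3): δ = 42.22°  ✓
  (1,4): δ = 3.85°  ✓
  (2,3): δ = 143.73°  ·
  (2,4): δ = 105.36°  ·
  (3,4): δ = 141.63°  ·
antipodal pairs: 4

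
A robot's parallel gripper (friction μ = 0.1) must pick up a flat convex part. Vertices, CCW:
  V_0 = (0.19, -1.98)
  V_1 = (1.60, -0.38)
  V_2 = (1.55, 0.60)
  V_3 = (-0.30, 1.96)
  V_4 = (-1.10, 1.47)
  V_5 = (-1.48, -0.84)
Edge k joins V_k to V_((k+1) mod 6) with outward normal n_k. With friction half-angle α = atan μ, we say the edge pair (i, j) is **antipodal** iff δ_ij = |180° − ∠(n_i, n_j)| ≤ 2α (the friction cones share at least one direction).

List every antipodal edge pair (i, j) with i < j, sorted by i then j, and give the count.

α = atan 0.1 = 5.71°;  2α = 11.42°
n_0 = (+0.7502, -0.6612)
n_1 = (+0.9987, +0.0510)
n_2 = (+0.5923, +0.8057)
n_3 = (-0.5223, +0.8528)
n_4 = (-0.9867, +0.1623)
n_5 = (-0.5638, -0.8259)
  (0,1): δ = 135.69°  ·
  (0,2): δ = 84.93°  ·
  (0,3): δ = 17.12°  ·
  (0,4): δ = 32.05°  ·
  (0,5): δ = 97.07°  ·
  (1,2): δ = 129.24°  ·
  (1,3): δ = 61.43°  ·
  (1,4): δ = 12.26°  ·
  (1,5): δ = 52.76°  ·
  (2,3): δ = 112.19°  ·
  (2,4): δ = 63.02°  ·
  (2,5): δ = 2.00°  ✓
  (3,4): δ = 130.83°  ·
  (3,5): δ = 65.81°  ·
  (4,5): δ = 114.98°  ·
antipodal pairs: 1

count = 1; pairs: (2,5)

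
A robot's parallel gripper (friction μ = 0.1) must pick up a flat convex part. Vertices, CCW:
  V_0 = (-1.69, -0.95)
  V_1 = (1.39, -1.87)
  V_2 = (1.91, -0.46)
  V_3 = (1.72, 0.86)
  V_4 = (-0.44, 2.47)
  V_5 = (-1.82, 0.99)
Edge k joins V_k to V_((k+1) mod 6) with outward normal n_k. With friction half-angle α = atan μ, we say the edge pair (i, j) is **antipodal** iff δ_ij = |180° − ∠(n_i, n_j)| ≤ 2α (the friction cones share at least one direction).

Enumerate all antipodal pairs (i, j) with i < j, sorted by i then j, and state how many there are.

α = atan 0.1 = 5.71°;  2α = 11.42°
n_0 = (-0.2862, -0.9582)
n_1 = (+0.9382, -0.3460)
n_2 = (+0.9898, +0.1425)
n_3 = (+0.5976, +0.8018)
n_4 = (-0.7314, +0.6820)
n_5 = (-0.9978, -0.0669)
  (0,1): δ = 93.61°  ·
  (0,2): δ = 65.18°  ·
  (0,3): δ = 20.07°  ·
  (0,4): δ = 63.63°  ·
  (0,5): δ = 110.46°  ·
  (1,2): δ = 151.57°  ·
  (1,3): δ = 106.46°  ·
  (1,4): δ = 22.75°  ·
  (1,5): δ = 24.08°  ·
  (2,3): δ = 134.89°  ·
  (2,4): δ = 51.19°  ·
  (2,5): δ = 4.36°  ✓
  (3,4): δ = 96.30°  ·
  (3,5): δ = 49.47°  ·
  (4,5): δ = 133.17°  ·
antipodal pairs: 1

count = 1; pairs: (2,5)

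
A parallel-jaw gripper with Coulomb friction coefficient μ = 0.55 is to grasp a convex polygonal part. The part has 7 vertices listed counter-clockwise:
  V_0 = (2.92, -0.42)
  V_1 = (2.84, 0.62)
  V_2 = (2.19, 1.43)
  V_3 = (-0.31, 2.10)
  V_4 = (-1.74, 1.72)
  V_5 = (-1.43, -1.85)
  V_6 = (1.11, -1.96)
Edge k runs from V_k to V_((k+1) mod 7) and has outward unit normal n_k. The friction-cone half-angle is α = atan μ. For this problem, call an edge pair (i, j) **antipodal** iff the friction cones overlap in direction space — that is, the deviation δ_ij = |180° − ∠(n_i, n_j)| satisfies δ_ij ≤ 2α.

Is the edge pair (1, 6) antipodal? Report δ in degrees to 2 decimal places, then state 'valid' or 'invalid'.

α = atan 0.55 = 28.81°;  2α = 57.62°
edge 1: e_1 = (-0.65, +0.81);  n_1 = (+0.7799, +0.6259)
edge 6: e_6 = (+1.81, +1.54);  n_6 = (+0.6480, -0.7616)
∠(n_1, n_6) = 88.35°
δ = |180° − 88.35°| = 91.65°
91.65° > 2α = 57.62°  →  invalid

δ = 91.65°, invalid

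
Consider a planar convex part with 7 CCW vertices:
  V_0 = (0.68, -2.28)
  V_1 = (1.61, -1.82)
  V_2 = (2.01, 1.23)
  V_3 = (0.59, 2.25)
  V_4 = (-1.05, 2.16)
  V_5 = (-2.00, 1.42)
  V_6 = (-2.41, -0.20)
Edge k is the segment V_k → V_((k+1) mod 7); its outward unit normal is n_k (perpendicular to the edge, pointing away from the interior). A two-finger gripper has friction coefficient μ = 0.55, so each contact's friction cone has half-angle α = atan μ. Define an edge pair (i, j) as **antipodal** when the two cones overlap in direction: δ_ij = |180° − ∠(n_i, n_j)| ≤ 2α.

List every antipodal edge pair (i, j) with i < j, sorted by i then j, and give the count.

α = atan 0.55 = 28.81°;  2α = 57.62°
n_0 = (+0.4434, -0.8963)
n_1 = (+0.9915, -0.1300)
n_2 = (+0.5834, +0.8122)
n_3 = (-0.0548, +0.9985)
n_4 = (-0.6145, +0.7889)
n_5 = (-0.9694, +0.2454)
n_6 = (-0.5584, -0.8296)
  (0,1): δ = 123.79°  ·
  (0,2): δ = 62.01°  ·
  (0,3): δ = 23.18°  ✓
  (0,4): δ = 11.60°  ✓
  (0,5): δ = 49.48°  ✓
  (0,6): δ = 119.74°  ·
  (1,2): δ = 118.22°  ·
  (1,3): δ = 79.39°  ·
  (1,4): δ = 44.61°  ✓
  (1,5): δ = 6.73°  ✓
  (1,6): δ = 63.53°  ·
  (2,3): δ = 141.17°  ·
  (2,4): δ = 106.39°  ·
  (2,5): δ = 68.51°  ·
  (2,6): δ = 1.74°  ✓
  (3,4): δ = 145.22°  ·
  (3,5): δ = 107.34°  ·
  (3,6): δ = 37.09°  ✓
  (4,5): δ = 142.12°  ·
  (4,6): δ = 71.86°  ·
  (5,6): δ = 109.74°  ·
antipodal pairs: 7

count = 7; pairs: (0,3), (0,4), (0,5), (1,4), (1,5), (2,6), (3,6)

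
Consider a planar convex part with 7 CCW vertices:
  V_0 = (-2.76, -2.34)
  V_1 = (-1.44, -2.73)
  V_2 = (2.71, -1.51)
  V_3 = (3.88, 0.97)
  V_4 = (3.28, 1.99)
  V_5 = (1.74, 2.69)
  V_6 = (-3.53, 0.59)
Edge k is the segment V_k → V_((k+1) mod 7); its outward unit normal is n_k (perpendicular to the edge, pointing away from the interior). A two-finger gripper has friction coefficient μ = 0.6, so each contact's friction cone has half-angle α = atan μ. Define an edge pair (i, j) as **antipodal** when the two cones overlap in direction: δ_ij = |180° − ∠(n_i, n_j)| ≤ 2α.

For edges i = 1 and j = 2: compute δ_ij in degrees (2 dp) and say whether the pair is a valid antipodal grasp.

δ = 131.64°, invalid

α = atan 0.6 = 30.96°;  2α = 61.93°
edge 1: e_1 = (+4.15, +1.22);  n_1 = (+0.2820, -0.9594)
edge 2: e_2 = (+1.17, +2.48);  n_2 = (+0.9044, -0.4267)
∠(n_1, n_2) = 48.36°
δ = |180° − 48.36°| = 131.64°
131.64° > 2α = 61.93°  →  invalid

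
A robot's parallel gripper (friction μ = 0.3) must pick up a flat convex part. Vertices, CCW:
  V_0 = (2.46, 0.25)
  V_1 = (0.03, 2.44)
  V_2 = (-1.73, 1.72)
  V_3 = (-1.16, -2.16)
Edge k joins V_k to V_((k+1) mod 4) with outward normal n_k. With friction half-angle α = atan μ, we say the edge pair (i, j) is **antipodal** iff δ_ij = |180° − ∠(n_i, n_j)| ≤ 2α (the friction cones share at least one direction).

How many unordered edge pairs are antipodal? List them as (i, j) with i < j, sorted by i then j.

count = 1; pairs: (1,3)

α = atan 0.3 = 16.70°;  2α = 33.40°
n_0 = (+0.6695, +0.7428)
n_1 = (-0.3786, +0.9255)
n_2 = (-0.9894, -0.1453)
n_3 = (+0.5542, -0.8324)
  (0,1): δ = 115.72°  ·
  (0,2): δ = 39.62°  ·
  (0,3): δ = 75.68°  ·
  (1,2): δ = 103.89°  ·
  (1,3): δ = 11.40°  ✓
  (2,3): δ = 64.70°  ·
antipodal pairs: 1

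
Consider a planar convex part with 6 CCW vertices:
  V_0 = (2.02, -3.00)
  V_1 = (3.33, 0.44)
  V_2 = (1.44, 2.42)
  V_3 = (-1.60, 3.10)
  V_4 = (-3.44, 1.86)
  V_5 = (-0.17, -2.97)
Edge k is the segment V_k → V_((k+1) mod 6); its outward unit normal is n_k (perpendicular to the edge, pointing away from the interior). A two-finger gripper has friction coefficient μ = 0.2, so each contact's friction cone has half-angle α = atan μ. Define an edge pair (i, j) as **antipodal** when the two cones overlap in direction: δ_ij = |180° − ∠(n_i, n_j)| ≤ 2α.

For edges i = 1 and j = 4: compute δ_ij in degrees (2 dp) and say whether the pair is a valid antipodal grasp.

α = atan 0.2 = 11.31°;  2α = 22.62°
edge 1: e_1 = (-1.89, +1.98);  n_1 = (+0.7234, +0.6905)
edge 4: e_4 = (+3.27, -4.83);  n_4 = (-0.8281, -0.5606)
∠(n_1, n_4) = 170.43°
δ = |180° − 170.43°| = 9.57°
9.57° ≤ 2α = 22.62°  →  valid

δ = 9.57°, valid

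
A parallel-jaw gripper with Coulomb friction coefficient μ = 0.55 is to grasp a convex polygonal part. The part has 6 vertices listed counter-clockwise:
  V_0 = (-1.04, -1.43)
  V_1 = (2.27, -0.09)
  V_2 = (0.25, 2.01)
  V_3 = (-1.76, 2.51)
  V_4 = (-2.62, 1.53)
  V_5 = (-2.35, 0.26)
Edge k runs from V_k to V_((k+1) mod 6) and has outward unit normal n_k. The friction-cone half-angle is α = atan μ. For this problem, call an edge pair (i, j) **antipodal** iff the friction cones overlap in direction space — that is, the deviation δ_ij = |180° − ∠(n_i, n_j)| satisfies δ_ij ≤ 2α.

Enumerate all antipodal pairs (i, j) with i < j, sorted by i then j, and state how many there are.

α = atan 0.55 = 28.81°;  2α = 57.62°
n_0 = (+0.3753, -0.9269)
n_1 = (+0.7207, +0.6932)
n_2 = (+0.2414, +0.9704)
n_3 = (-0.7516, +0.6596)
n_4 = (-0.9781, -0.2080)
n_5 = (-0.7904, -0.6126)
  (0,1): δ = 68.15°  ·
  (0,2): δ = 36.01°  ✓
  (0,3): δ = 26.69°  ✓
  (0,4): δ = 79.96°  ·
  (0,5): δ = 105.74°  ·
  (1,2): δ = 147.86°  ·
  (1,3): δ = 85.16°  ·
  (1,4): δ = 31.89°  ✓
  (1,5): δ = 6.11°  ✓
  (2,3): δ = 117.30°  ·
  (2,4): δ = 64.03°  ·
  (2,5): δ = 38.25°  ✓
  (3,4): δ = 126.73°  ·
  (3,5): δ = 100.95°  ·
  (4,5): δ = 154.22°  ·
antipodal pairs: 5

count = 5; pairs: (0,2), (0,3), (1,4), (1,5), (2,5)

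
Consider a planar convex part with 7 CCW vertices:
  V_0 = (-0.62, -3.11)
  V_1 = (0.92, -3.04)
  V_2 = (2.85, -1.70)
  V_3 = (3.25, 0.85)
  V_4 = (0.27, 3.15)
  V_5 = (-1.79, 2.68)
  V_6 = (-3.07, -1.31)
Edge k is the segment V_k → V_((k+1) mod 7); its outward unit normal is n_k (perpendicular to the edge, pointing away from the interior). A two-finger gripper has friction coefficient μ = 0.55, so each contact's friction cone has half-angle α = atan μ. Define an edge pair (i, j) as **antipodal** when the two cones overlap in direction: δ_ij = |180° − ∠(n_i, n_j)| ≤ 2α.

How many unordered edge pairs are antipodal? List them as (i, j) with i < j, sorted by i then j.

count = 7; pairs: (0,3), (0,4), (1,4), (1,5), (2,5), (3,6), (4,6)

α = atan 0.55 = 28.81°;  2α = 57.62°
n_0 = (+0.0454, -0.9990)
n_1 = (+0.5703, -0.8214)
n_2 = (+0.9879, -0.1550)
n_3 = (+0.6110, +0.7916)
n_4 = (-0.2224, +0.9749)
n_5 = (-0.9522, +0.3055)
n_6 = (-0.5921, -0.8059)
  (0,1): δ = 147.83°  ·
  (0,2): δ = 101.52°  ·
  (0,3): δ = 40.26°  ✓
  (0,4): δ = 10.25°  ✓
  (0,5): δ = 69.61°  ·
  (0,6): δ = 141.09°  ·
  (1,2): δ = 133.69°  ·
  (1,3): δ = 72.43°  ·
  (1,4): δ = 21.92°  ✓
  (1,5): δ = 37.44°  ✓
  (1,6): δ = 108.92°  ·
  (2,3): δ = 118.75°  ·
  (2,4): δ = 68.23°  ·
  (2,5): δ = 8.87°  ✓
  (2,6): δ = 62.61°  ·
  (3,4): δ = 129.49°  ·
  (3,5): δ = 70.12°  ·
  (3,6): δ = 1.36°  ✓
  (4,5): δ = 120.64°  ·
  (4,6): δ = 49.16°  ✓
  (5,6): δ = 108.52°  ·
antipodal pairs: 7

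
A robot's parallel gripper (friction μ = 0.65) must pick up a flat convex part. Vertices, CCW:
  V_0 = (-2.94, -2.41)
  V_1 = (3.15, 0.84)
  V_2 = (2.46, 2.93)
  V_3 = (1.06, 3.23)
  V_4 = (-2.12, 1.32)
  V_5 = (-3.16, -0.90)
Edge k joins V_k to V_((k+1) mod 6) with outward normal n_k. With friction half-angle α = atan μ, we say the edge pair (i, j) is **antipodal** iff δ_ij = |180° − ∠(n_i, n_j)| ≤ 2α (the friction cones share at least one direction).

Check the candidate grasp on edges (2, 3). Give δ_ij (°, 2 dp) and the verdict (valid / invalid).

δ = 136.91°, invalid

α = atan 0.65 = 33.02°;  2α = 66.05°
edge 2: e_2 = (-1.40, +0.30);  n_2 = (+0.2095, +0.9778)
edge 3: e_3 = (-3.18, -1.91);  n_3 = (-0.5149, +0.8573)
∠(n_2, n_3) = 43.09°
δ = |180° − 43.09°| = 136.91°
136.91° > 2α = 66.05°  →  invalid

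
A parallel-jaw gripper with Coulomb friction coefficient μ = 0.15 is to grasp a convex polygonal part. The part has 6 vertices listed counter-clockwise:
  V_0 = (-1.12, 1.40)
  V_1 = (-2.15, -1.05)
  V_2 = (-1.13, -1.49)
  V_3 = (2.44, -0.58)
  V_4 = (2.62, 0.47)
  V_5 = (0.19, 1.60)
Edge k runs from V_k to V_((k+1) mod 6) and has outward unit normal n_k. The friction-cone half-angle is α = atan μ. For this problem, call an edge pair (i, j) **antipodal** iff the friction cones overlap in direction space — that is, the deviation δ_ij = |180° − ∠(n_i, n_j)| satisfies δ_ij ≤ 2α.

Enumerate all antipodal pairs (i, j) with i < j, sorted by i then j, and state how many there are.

count = 3; pairs: (0,3), (1,4), (2,5)

α = atan 0.15 = 8.53°;  2α = 17.06°
n_0 = (-0.9218, +0.3876)
n_1 = (-0.3961, -0.9182)
n_2 = (+0.2470, -0.9690)
n_3 = (+0.9856, -0.1690)
n_4 = (+0.4217, +0.9068)
n_5 = (-0.1509, +0.9885)
  (0,1): δ = 90.53°  ·
  (0,2): δ = 52.90°  ·
  (0,3): δ = 13.07°  ✓
  (0,4): δ = 87.86°  ·
  (0,5): δ = 121.48°  ·
  (1,2): δ = 142.37°  ·
  (1,3): δ = 76.39°  ·
  (1,4): δ = 1.61°  ✓
  (1,5): δ = 32.01°  ·
  (2,3): δ = 114.03°  ·
  (2,4): δ = 39.24°  ·
  (2,5): δ = 5.62°  ✓
  (3,4): δ = 105.21°  ·
  (3,5): δ = 71.59°  ·
  (4,5): δ = 146.38°  ·
antipodal pairs: 3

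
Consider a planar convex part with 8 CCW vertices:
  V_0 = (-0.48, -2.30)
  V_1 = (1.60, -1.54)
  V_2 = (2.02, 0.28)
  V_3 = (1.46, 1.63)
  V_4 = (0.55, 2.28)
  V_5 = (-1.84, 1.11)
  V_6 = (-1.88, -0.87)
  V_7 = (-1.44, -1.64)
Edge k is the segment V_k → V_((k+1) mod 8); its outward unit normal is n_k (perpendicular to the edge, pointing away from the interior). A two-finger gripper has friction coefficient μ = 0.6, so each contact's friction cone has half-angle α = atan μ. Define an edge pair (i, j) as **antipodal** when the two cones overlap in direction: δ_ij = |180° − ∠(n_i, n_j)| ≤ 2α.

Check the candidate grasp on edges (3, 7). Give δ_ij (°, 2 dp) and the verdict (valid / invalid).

α = atan 0.6 = 30.96°;  2α = 61.93°
edge 3: e_3 = (-0.91, +0.65);  n_3 = (+0.5812, +0.8137)
edge 7: e_7 = (+0.96, -0.66);  n_7 = (-0.5665, -0.8240)
∠(n_3, n_7) = 178.97°
δ = |180° − 178.97°| = 1.03°
1.03° ≤ 2α = 61.93°  →  valid

δ = 1.03°, valid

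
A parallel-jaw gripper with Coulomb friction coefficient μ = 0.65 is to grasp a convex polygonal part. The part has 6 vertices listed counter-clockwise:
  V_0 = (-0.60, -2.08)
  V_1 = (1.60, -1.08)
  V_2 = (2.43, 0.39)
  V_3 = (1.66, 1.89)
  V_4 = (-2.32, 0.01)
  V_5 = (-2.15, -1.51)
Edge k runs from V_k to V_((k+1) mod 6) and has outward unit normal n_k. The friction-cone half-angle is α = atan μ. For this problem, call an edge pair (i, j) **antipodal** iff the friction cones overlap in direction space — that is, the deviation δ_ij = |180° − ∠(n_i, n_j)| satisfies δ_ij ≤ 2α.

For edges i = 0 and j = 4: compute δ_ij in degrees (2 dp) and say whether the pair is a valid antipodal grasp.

α = atan 0.65 = 33.02°;  2α = 66.05°
edge 0: e_0 = (+2.20, +1.00);  n_0 = (+0.4138, -0.9104)
edge 4: e_4 = (+0.17, -1.52);  n_4 = (-0.9938, -0.1111)
∠(n_0, n_4) = 108.06°
δ = |180° − 108.06°| = 71.94°
71.94° > 2α = 66.05°  →  invalid

δ = 71.94°, invalid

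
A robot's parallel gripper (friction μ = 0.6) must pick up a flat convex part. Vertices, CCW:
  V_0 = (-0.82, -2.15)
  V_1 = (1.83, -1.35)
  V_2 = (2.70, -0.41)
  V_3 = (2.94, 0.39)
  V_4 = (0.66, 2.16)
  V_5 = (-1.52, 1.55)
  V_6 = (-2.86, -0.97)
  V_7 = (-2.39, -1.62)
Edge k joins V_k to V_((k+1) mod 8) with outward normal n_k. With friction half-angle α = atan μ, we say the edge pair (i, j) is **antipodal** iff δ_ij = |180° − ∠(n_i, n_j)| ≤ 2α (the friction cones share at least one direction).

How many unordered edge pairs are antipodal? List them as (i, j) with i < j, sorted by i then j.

α = atan 0.6 = 30.96°;  2α = 61.93°
n_0 = (+0.2890, -0.9573)
n_1 = (+0.7339, -0.6793)
n_2 = (+0.9578, -0.2873)
n_3 = (+0.6132, +0.7899)
n_4 = (-0.2695, +0.9630)
n_5 = (-0.8829, +0.4695)
n_6 = (-0.8104, -0.5859)
n_7 = (-0.3198, -0.9475)
  (0,1): δ = 149.58°  ·
  (0,2): δ = 123.50°  ·
  (0,3): δ = 54.62°  ✓
  (0,4): δ = 1.17°  ✓
  (0,5): δ = 45.20°  ✓
  (0,6): δ = 109.07°  ·
  (0,7): δ = 144.55°  ·
  (1,2): δ = 153.91°  ·
  (1,3): δ = 85.04°  ·
  (1,4): δ = 31.58°  ✓
  (1,5): δ = 14.78°  ✓
  (1,6): δ = 78.66°  ·
  (1,7): δ = 114.13°  ·
  (2,3): δ = 111.12°  ·
  (2,4): δ = 57.67°  ✓
  (2,5): δ = 11.30°  ✓
  (2,6): δ = 52.57°  ✓
  (2,7): δ = 88.05°  ·
  (3,4): δ = 126.54°  ·
  (3,5): δ = 80.18°  ·
  (3,6): δ = 16.31°  ✓
  (3,7): δ = 19.17°  ✓
  (4,5): δ = 133.63°  ·
  (4,6): δ = 69.76°  ·
  (4,7): δ = 34.29°  ✓
  (5,6): δ = 116.13°  ·
  (5,7): δ = 80.65°  ·
  (6,7): δ = 144.52°  ·
antipodal pairs: 11

count = 11; pairs: (0,3), (0,4), (0,5), (1,4), (1,5), (2,4), (2,5), (2,6), (3,6), (3,7), (4,7)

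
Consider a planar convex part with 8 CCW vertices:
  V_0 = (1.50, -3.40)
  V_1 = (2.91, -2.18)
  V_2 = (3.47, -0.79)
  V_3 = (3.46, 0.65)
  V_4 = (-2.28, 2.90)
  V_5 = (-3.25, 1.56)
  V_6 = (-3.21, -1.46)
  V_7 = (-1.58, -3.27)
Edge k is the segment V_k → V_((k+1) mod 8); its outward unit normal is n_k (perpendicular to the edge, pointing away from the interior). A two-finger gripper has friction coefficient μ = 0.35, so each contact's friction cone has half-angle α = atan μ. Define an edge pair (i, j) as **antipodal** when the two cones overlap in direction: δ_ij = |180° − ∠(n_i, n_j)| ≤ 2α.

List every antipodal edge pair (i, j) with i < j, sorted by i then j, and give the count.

α = atan 0.35 = 19.29°;  2α = 38.58°
n_0 = (+0.6543, -0.7562)
n_1 = (+0.9276, -0.3737)
n_2 = (+1.0000, +0.0069)
n_3 = (+0.3649, +0.9310)
n_4 = (-0.8100, +0.5864)
n_5 = (-0.9999, -0.0132)
n_6 = (-0.7431, -0.6692)
n_7 = (-0.0422, -0.9991)
  (0,1): δ = 152.81°  ·
  (0,2): δ = 130.47°  ·
  (0,3): δ = 62.27°  ·
  (0,4): δ = 13.23°  ✓
  (0,5): δ = 49.89°  ·
  (0,6): δ = 91.14°  ·
  (0,7): δ = 136.72°  ·
  (1,2): δ = 157.66°  ·
  (1,3): δ = 89.46°  ·
  (1,4): δ = 13.96°  ✓
  (1,5): δ = 22.70°  ✓
  (1,6): δ = 63.95°  ·
  (1,7): δ = 109.53°  ·
  (2,3): δ = 111.80°  ·
  (2,4): δ = 36.30°  ✓
  (2,5): δ = 0.36°  ✓
  (2,6): δ = 41.61°  ·
  (2,7): δ = 87.19°  ·
  (3,4): δ = 104.50°  ·
  (3,5): δ = 67.84°  ·
  (3,6): δ = 26.59°  ✓
  (3,7): δ = 18.99°  ✓
  (4,5): δ = 143.34°  ·
  (4,6): δ = 102.10°  ·
  (4,7): δ = 56.52°  ·
  (5,6): δ = 138.75°  ·
  (5,7): δ = 93.18°  ·
  (6,7): δ = 134.42°  ·
antipodal pairs: 7

count = 7; pairs: (0,4), (1,4), (1,5), (2,4), (2,5), (3,6), (3,7)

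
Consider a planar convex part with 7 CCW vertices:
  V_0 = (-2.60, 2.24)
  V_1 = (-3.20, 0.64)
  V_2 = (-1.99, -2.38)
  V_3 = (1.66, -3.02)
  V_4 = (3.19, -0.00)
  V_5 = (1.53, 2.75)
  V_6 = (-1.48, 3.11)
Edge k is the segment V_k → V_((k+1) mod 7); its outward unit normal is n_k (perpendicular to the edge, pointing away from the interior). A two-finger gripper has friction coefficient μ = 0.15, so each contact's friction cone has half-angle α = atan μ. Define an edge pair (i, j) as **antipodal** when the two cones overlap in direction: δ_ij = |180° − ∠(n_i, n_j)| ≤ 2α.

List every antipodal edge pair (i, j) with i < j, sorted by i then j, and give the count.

α = atan 0.15 = 8.53°;  2α = 17.06°
n_0 = (-0.9363, +0.3511)
n_1 = (-0.9283, -0.3719)
n_2 = (-0.1727, -0.9850)
n_3 = (+0.8921, -0.4519)
n_4 = (+0.8561, +0.5168)
n_5 = (+0.1188, +0.9929)
n_6 = (-0.6135, +0.7897)
  (0,1): δ = 137.61°  ·
  (0,2): δ = 79.39°  ·
  (0,3): δ = 6.31°  ✓
  (0,4): δ = 51.67°  ·
  (0,5): δ = 103.74°  ·
  (0,6): δ = 148.40°  ·
  (1,2): δ = 121.78°  ·
  (1,3): δ = 48.70°  ·
  (1,4): δ = 9.28°  ✓
  (1,5): δ = 61.35°  ·
  (1,6): δ = 106.01°  ·
  (2,3): δ = 106.92°  ·
  (2,4): δ = 48.94°  ·
  (2,5): δ = 3.13°  ✓
  (2,6): δ = 47.78°  ·
  (3,4): δ = 122.02°  ·
  (3,5): δ = 69.95°  ·
  (3,6): δ = 25.29°  ·
  (4,5): δ = 127.94°  ·
  (4,6): δ = 83.28°  ·
  (5,6): δ = 135.34°  ·
antipodal pairs: 3

count = 3; pairs: (0,3), (1,4), (2,5)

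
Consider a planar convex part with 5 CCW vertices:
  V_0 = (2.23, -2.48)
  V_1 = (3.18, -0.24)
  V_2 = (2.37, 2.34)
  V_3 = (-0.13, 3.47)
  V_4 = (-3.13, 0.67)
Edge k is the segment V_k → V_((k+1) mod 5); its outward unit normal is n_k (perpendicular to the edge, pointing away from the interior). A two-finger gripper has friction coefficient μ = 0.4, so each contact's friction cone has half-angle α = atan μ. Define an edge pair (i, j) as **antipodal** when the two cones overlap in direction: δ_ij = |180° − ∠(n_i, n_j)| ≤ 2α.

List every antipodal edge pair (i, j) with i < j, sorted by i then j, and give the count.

count = 3; pairs: (0,3), (1,4), (2,4)

α = atan 0.4 = 21.80°;  2α = 43.60°
n_0 = (+0.9206, -0.3904)
n_1 = (+0.9541, +0.2995)
n_2 = (+0.4119, +0.9112)
n_3 = (-0.6823, +0.7311)
n_4 = (-0.5067, -0.8621)
  (0,1): δ = 139.59°  ·
  (0,2): δ = 91.34°  ·
  (0,3): δ = 23.99°  ✓
  (0,4): δ = 82.54°  ·
  (1,2): δ = 131.75°  ·
  (1,3): δ = 64.40°  ·
  (1,4): δ = 42.13°  ✓
  (2,3): δ = 112.65°  ·
  (2,4): δ = 6.12°  ✓
  (3,4): δ = 73.47°  ·
antipodal pairs: 3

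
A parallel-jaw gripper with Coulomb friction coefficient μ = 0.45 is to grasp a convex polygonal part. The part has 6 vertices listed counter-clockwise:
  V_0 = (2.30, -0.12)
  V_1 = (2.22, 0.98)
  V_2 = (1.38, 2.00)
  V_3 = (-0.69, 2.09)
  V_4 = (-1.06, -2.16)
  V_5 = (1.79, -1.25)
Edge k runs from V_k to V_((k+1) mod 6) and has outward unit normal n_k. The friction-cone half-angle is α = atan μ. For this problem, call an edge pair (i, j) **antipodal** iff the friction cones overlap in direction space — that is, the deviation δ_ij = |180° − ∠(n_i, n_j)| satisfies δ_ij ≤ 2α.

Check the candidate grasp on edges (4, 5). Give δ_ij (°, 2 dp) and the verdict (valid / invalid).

α = atan 0.45 = 24.23°;  2α = 48.46°
edge 4: e_4 = (+2.85, +0.91);  n_4 = (+0.3042, -0.9526)
edge 5: e_5 = (+0.51, +1.13);  n_5 = (+0.9115, -0.4114)
∠(n_4, n_5) = 48.00°
δ = |180° − 48.00°| = 132.00°
132.00° > 2α = 48.46°  →  invalid

δ = 132.00°, invalid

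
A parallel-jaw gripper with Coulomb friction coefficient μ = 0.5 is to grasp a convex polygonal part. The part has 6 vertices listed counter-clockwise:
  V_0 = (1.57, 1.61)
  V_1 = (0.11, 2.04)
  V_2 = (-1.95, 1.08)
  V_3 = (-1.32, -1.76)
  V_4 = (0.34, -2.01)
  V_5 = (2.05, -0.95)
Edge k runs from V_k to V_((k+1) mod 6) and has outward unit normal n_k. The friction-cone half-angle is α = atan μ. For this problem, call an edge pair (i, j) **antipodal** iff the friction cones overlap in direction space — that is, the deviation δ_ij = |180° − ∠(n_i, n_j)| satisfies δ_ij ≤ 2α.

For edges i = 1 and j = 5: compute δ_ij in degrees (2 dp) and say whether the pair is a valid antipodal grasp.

α = atan 0.5 = 26.57°;  2α = 53.13°
edge 1: e_1 = (-2.06, -0.96);  n_1 = (-0.4224, +0.9064)
edge 5: e_5 = (-0.48, +2.56);  n_5 = (+0.9829, +0.1843)
∠(n_1, n_5) = 104.37°
δ = |180° − 104.37°| = 75.63°
75.63° > 2α = 53.13°  →  invalid

δ = 75.63°, invalid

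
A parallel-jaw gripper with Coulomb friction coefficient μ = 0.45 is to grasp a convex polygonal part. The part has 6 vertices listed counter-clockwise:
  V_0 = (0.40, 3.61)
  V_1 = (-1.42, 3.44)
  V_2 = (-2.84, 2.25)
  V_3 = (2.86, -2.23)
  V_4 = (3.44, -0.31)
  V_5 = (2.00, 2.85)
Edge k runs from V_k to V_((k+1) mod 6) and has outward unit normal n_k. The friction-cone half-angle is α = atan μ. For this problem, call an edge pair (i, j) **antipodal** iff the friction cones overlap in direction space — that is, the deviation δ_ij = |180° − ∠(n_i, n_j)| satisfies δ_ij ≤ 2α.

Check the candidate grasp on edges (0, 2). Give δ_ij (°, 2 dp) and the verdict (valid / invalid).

δ = 43.50°, valid

α = atan 0.45 = 24.23°;  2α = 48.46°
edge 0: e_0 = (-1.82, -0.17);  n_0 = (-0.0930, +0.9957)
edge 2: e_2 = (+5.70, -4.48);  n_2 = (-0.6179, -0.7862)
∠(n_0, n_2) = 136.50°
δ = |180° − 136.50°| = 43.50°
43.50° ≤ 2α = 48.46°  →  valid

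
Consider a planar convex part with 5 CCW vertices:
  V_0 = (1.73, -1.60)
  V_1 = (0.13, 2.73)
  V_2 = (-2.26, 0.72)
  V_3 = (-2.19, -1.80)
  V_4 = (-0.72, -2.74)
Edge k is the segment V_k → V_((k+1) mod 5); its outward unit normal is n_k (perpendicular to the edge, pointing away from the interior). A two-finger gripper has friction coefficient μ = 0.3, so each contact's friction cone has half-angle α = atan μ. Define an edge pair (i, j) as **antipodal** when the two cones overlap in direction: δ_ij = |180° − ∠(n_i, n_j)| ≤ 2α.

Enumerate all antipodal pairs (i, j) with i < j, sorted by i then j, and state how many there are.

count = 2; pairs: (0,2), (1,4)

α = atan 0.3 = 16.70°;  2α = 33.40°
n_0 = (+0.9380, +0.3466)
n_1 = (-0.6436, +0.7653)
n_2 = (-0.9996, -0.0278)
n_3 = (-0.5387, -0.8425)
n_4 = (+0.4219, -0.9067)
  (0,1): δ = 70.22°  ·
  (0,2): δ = 18.69°  ✓
  (0,3): δ = 37.12°  ·
  (0,4): δ = 94.67°  ·
  (1,2): δ = 128.47°  ·
  (1,3): δ = 72.66°  ·
  (1,4): δ = 15.11°  ✓
  (2,3): δ = 124.19°  ·
  (2,4): δ = 66.64°  ·
  (3,4): δ = 122.45°  ·
antipodal pairs: 2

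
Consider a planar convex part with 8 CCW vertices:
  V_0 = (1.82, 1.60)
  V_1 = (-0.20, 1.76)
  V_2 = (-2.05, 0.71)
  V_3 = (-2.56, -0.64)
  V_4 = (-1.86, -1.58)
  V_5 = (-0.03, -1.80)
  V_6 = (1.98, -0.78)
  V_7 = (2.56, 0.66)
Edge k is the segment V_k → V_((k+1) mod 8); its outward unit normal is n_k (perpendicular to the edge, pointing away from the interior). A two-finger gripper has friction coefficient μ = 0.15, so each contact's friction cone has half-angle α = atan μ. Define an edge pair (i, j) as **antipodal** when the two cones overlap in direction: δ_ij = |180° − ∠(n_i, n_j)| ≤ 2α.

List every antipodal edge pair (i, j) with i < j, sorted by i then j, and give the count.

α = atan 0.15 = 8.53°;  2α = 17.06°
n_0 = (+0.0790, +0.9969)
n_1 = (-0.4936, +0.8697)
n_2 = (-0.9355, +0.3534)
n_3 = (-0.8020, -0.5973)
n_4 = (-0.1194, -0.9929)
n_5 = (+0.4525, -0.8917)
n_6 = (+0.9276, -0.3736)
n_7 = (+0.7857, +0.6186)
  (0,1): δ = 145.89°  ·
  (0,2): δ = 106.17°  ·
  (0,3): δ = 48.80°  ·
  (0,4): δ = 2.33°  ✓
  (0,5): δ = 31.43°  ·
  (0,6): δ = 72.59°  ·
  (0,7): δ = 132.74°  ·
  (1,2): δ = 140.27°  ·
  (1,3): δ = 82.90°  ·
  (1,4): δ = 36.43°  ·
  (1,5): δ = 2.67°  ✓
  (1,6): δ = 38.48°  ·
  (1,7): δ = 98.63°  ·
  (2,3): δ = 122.63°  ·
  (2,4): δ = 76.16°  ·
  (2,5): δ = 42.40°  ·
  (2,6): δ = 1.24°  ✓
  (2,7): δ = 58.91°  ·
  (3,4): δ = 133.53°  ·
  (3,5): δ = 99.77°  ·
  (3,6): δ = 58.61°  ·
  (3,7): δ = 1.54°  ✓
  (4,5): δ = 146.24°  ·
  (4,6): δ = 105.08°  ·
  (4,7): δ = 44.93°  ·
  (5,6): δ = 138.84°  ·
  (5,7): δ = 78.70°  ·
  (6,7): δ = 119.85°  ·
antipodal pairs: 4

count = 4; pairs: (0,4), (1,5), (2,6), (3,7)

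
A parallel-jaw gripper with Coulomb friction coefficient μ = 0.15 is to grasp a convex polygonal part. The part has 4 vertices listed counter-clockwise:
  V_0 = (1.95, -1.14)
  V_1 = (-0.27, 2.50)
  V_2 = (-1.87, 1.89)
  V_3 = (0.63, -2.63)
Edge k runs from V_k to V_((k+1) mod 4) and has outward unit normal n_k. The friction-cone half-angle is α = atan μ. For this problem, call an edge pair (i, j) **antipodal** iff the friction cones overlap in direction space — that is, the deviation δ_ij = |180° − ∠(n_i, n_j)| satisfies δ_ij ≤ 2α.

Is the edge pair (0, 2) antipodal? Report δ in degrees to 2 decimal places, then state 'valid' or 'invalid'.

δ = 2.43°, valid

α = atan 0.15 = 8.53°;  2α = 17.06°
edge 0: e_0 = (-2.22, +3.64);  n_0 = (+0.8537, +0.5207)
edge 2: e_2 = (+2.50, -4.52);  n_2 = (-0.8751, -0.4840)
∠(n_0, n_2) = 177.57°
δ = |180° − 177.57°| = 2.43°
2.43° ≤ 2α = 17.06°  →  valid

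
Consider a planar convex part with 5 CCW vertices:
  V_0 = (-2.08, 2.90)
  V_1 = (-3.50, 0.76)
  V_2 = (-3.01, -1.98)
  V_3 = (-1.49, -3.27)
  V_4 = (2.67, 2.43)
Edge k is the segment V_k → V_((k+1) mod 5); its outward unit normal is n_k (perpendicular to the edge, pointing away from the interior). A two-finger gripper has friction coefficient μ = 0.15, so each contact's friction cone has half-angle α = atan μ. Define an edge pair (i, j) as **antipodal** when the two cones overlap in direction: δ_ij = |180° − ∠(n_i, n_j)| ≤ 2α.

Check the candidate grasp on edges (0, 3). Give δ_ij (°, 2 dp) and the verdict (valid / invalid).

α = atan 0.15 = 8.53°;  2α = 17.06°
edge 0: e_0 = (-1.42, -2.14);  n_0 = (-0.8332, +0.5529)
edge 3: e_3 = (+4.16, +5.70);  n_3 = (+0.8078, -0.5895)
∠(n_0, n_3) = 177.44°
δ = |180° − 177.44°| = 2.56°
2.56° ≤ 2α = 17.06°  →  valid

δ = 2.56°, valid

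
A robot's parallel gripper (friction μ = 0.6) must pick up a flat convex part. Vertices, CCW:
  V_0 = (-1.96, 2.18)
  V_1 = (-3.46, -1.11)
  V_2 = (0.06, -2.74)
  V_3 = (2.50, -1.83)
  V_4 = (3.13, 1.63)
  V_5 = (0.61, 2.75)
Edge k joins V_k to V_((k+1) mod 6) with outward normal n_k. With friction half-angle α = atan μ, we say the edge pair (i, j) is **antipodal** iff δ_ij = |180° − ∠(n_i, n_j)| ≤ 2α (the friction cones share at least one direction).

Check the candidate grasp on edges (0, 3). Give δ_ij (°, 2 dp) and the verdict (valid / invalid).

δ = 14.19°, valid

α = atan 0.6 = 30.96°;  2α = 61.93°
edge 0: e_0 = (-1.50, -3.29);  n_0 = (-0.9099, +0.4148)
edge 3: e_3 = (+0.63, +3.46);  n_3 = (+0.9838, -0.1791)
∠(n_0, n_3) = 165.81°
δ = |180° − 165.81°| = 14.19°
14.19° ≤ 2α = 61.93°  →  valid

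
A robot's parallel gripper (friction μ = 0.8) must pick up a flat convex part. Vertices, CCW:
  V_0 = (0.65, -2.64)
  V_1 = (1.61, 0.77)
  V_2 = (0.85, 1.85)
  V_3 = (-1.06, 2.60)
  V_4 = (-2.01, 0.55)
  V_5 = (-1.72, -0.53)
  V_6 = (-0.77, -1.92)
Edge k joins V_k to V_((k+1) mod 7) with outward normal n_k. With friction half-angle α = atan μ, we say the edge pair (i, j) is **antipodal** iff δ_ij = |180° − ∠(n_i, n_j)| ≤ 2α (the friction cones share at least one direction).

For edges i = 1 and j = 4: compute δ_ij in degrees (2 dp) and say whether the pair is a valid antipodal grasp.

α = atan 0.8 = 38.66°;  2α = 77.32°
edge 1: e_1 = (-0.76, +1.08);  n_1 = (+0.8178, +0.5755)
edge 4: e_4 = (+0.29, -1.08);  n_4 = (-0.9658, -0.2593)
∠(n_1, n_4) = 159.90°
δ = |180° − 159.90°| = 20.10°
20.10° ≤ 2α = 77.32°  →  valid

δ = 20.10°, valid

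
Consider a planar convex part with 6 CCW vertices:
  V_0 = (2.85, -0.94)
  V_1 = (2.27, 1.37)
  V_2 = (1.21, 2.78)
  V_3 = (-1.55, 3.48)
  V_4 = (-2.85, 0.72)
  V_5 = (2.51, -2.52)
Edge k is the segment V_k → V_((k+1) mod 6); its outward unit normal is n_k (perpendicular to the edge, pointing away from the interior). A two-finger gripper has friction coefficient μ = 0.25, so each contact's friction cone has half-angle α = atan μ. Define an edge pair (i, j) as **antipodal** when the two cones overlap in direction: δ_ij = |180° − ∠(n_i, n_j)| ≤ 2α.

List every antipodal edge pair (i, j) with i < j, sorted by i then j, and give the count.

count = 3; pairs: (1,4), (2,4), (3,5)

α = atan 0.25 = 14.04°;  2α = 28.07°
n_0 = (+0.9699, +0.2435)
n_1 = (+0.7993, +0.6009)
n_2 = (+0.2458, +0.9693)
n_3 = (-0.9047, +0.4261)
n_4 = (-0.5173, -0.8558)
n_5 = (+0.9776, -0.2104)
  (0,1): δ = 157.16°  ·
  (0,2): δ = 118.33°  ·
  (0,3): δ = 39.32°  ·
  (0,4): δ = 44.75°  ·
  (0,5): δ = 153.76°  ·
  (1,2): δ = 141.17°  ·
  (1,3): δ = 62.16°  ·
  (1,4): δ = 21.91°  ✓
  (1,5): δ = 130.92°  ·
  (2,3): δ = 100.99°  ·
  (2,4): δ = 16.92°  ✓
  (2,5): δ = 92.09°  ·
  (3,4): δ = 95.93°  ·
  (3,5): δ = 13.08°  ✓
  (4,5): δ = 70.99°  ·
antipodal pairs: 3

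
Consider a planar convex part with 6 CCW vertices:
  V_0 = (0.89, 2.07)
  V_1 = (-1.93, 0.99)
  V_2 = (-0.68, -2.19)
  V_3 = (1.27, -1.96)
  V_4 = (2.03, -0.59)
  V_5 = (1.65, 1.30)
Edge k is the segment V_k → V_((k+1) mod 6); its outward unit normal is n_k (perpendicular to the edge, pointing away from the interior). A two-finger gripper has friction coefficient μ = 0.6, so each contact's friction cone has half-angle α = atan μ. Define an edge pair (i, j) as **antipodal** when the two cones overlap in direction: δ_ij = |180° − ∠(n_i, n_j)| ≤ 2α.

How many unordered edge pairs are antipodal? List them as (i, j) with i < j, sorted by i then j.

count = 6; pairs: (0,2), (0,3), (1,3), (1,4), (1,5), (2,5)

α = atan 0.6 = 30.96°;  2α = 61.93°
n_0 = (-0.3576, +0.9339)
n_1 = (-0.9307, -0.3658)
n_2 = (+0.1171, -0.9931)
n_3 = (+0.8745, -0.4851)
n_4 = (+0.9804, +0.1971)
n_5 = (+0.7117, +0.7025)
  (0,1): δ = 89.50°  ·
  (0,2): δ = 14.23°  ✓
  (0,3): δ = 40.03°  ✓
  (0,4): δ = 80.41°  ·
  (0,5): δ = 113.67°  ·
  (1,2): δ = 104.73°  ·
  (1,3): δ = 50.48°  ✓
  (1,4): δ = 10.09°  ✓
  (1,5): δ = 23.17°  ✓
  (2,3): δ = 125.75°  ·
  (2,4): δ = 85.36°  ·
  (2,5): δ = 52.10°  ✓
  (3,4): δ = 139.61°  ·
  (3,5): δ = 106.36°  ·
  (4,5): δ = 146.74°  ·
antipodal pairs: 6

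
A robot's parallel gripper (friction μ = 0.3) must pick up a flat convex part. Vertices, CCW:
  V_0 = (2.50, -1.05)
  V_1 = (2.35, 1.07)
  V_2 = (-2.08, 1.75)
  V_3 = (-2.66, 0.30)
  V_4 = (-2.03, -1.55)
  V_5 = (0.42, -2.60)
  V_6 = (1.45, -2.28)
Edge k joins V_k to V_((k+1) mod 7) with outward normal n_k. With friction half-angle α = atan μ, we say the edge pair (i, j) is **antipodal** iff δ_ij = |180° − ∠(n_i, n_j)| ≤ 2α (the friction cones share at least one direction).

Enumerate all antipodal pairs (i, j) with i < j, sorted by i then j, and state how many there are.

α = atan 0.3 = 16.70°;  2α = 33.40°
n_0 = (+0.9975, +0.0706)
n_1 = (+0.1517, +0.9884)
n_2 = (-0.9285, +0.3714)
n_3 = (-0.9466, -0.3224)
n_4 = (-0.3939, -0.9191)
n_5 = (+0.2967, -0.9550)
n_6 = (+0.7606, -0.6493)
  (0,1): δ = 102.77°  ·
  (0,2): δ = 25.85°  ✓
  (0,3): δ = 14.76°  ✓
  (0,4): δ = 62.75°  ·
  (0,5): δ = 103.21°  ·
  (0,6): δ = 135.47°  ·
  (1,2): δ = 103.07°  ·
  (1,3): δ = 62.47°  ·
  (1,4): δ = 14.47°  ✓
  (1,5): δ = 25.99°  ✓
  (1,6): δ = 58.24°  ·
  (2,3): δ = 139.39°  ·
  (2,4): δ = 91.40°  ·
  (2,5): δ = 50.94°  ·
  (2,6): δ = 18.68°  ✓
  (3,4): δ = 132.00°  ·
  (3,5): δ = 91.55°  ·
  (3,6): δ = 59.29°  ·
  (4,5): δ = 139.54°  ·
  (4,6): δ = 107.29°  ·
  (5,6): δ = 147.74°  ·
antipodal pairs: 5

count = 5; pairs: (0,2), (0,3), (1,4), (1,5), (2,6)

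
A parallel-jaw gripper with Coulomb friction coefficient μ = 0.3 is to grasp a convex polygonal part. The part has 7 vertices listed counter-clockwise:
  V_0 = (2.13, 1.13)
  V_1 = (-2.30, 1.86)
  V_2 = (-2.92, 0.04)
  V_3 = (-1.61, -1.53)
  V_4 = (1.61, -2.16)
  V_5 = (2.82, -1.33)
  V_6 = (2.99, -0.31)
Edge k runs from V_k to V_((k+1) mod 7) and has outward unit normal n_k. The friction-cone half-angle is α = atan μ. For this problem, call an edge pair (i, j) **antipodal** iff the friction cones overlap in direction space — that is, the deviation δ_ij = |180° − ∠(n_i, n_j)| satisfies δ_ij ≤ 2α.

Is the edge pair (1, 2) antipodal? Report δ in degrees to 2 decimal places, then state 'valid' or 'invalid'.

δ = 121.35°, invalid

α = atan 0.3 = 16.70°;  2α = 33.40°
edge 1: e_1 = (-0.62, -1.82);  n_1 = (-0.9466, +0.3225)
edge 2: e_2 = (+1.31, -1.57);  n_2 = (-0.7678, -0.6407)
∠(n_1, n_2) = 58.65°
δ = |180° − 58.65°| = 121.35°
121.35° > 2α = 33.40°  →  invalid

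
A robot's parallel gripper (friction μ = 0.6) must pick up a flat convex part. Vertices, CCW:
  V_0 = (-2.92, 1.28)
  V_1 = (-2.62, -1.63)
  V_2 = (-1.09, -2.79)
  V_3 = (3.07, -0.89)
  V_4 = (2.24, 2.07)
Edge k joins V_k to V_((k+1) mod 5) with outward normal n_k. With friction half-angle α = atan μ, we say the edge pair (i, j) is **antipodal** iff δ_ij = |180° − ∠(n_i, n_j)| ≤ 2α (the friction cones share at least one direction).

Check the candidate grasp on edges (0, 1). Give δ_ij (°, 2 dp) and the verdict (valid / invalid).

α = atan 0.6 = 30.96°;  2α = 61.93°
edge 0: e_0 = (+0.30, -2.91);  n_0 = (-0.9947, -0.1025)
edge 1: e_1 = (+1.53, -1.16);  n_1 = (-0.6042, -0.7969)
∠(n_0, n_1) = 46.95°
δ = |180° − 46.95°| = 133.05°
133.05° > 2α = 61.93°  →  invalid

δ = 133.05°, invalid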